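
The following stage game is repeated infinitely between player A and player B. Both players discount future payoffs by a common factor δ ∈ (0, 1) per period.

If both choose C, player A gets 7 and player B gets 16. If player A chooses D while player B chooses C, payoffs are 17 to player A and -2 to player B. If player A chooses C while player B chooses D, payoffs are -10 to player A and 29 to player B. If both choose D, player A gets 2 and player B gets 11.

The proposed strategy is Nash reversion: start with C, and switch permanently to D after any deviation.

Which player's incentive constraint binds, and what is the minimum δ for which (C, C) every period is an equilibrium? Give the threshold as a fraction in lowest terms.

For player A: deviation gain 17−7 = 10, per-period punishment loss 7−2 = 5. IC gives δ ≥ 10/15 = 2/3.
For player B: gain 13, loss 5 per period, so δ ≥ 13/18.
The tighter constraint is player B's, so cooperation needs δ ≥ 13/18.

player B; δ ≥ 13/18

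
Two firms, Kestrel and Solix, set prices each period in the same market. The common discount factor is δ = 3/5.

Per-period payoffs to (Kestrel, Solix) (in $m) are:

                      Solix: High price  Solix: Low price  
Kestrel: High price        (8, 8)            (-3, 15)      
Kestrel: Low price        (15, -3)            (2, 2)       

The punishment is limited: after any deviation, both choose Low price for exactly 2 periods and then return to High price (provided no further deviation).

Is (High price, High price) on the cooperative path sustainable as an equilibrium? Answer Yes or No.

Comparing payoff streams over the 3 periods until play realigns: cooperate → 8(1+δ+…+δ^2); deviate → 15 + 2(δ+…+δ^2).
Cooperation is sustained iff (8−2)(δ+…+δ^2) ≥ 15−8.
δ+…+δ^2 = 3/5·(1−(3/5)^2)/(1−3/5) = 0.9600, and (15−8)/(8−2) = 1.1667.
0.9600 < 1.1667, so cooperation is not sustainable.

No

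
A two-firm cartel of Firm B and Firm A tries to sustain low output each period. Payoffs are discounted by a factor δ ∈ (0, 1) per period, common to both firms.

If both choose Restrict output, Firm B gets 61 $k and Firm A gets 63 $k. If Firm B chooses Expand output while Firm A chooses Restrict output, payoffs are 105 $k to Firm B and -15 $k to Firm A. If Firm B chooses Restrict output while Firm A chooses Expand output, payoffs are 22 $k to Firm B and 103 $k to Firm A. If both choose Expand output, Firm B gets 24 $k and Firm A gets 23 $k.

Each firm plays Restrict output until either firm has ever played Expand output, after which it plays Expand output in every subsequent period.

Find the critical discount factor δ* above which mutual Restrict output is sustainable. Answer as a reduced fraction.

44/81

For Firm B: deviation gain 105−61 = 44, per-period punishment loss 61−24 = 37. IC gives δ ≥ 44/81.
For Firm A: gain 40, loss 40 per period, so δ ≥ 40/80 = 1/2.
The tighter constraint is Firm B's, so cooperation needs δ ≥ 44/81.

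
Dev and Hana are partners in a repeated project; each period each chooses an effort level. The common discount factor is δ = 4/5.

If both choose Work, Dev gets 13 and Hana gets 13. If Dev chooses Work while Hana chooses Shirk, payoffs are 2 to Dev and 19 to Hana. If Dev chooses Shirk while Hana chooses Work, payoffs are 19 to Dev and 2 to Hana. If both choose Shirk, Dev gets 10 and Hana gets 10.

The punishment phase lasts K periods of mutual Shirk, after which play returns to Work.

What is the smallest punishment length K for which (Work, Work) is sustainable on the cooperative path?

4

Need Σ_{k=1}^{K} δ^k ≥ (19−13)/(13−10) = 2.0000 at δ = 4/5.
At K = 3 the sum is 1.9520 < 2.0000; at K = 4 it is 2.3616 ≥ 2.0000.
So the minimum punishment length is K = 4.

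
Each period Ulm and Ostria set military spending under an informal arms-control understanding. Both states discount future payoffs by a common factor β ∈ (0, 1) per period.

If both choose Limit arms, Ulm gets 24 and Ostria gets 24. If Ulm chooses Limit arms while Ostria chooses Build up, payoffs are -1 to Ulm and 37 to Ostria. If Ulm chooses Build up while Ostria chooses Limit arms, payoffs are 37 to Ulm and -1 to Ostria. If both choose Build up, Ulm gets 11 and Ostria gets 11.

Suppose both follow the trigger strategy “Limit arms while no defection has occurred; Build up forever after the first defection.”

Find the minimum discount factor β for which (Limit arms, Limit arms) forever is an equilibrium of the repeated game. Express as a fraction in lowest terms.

Cooperation forever yields 24 each period: 24/(1−β).
Deviating yields 37 once, then 11 forever: 37 + 11β/(1−β).
No profitable deviation requires 24/(1−β) ≥ 37 + 11β/(1−β).
Multiplying by (1−β): 24 ≥ 37(1−β) + 11β = 37 − 26β.
So 26β ≥ 13, i.e. β ≥ 13/26 = 1/2.

1/2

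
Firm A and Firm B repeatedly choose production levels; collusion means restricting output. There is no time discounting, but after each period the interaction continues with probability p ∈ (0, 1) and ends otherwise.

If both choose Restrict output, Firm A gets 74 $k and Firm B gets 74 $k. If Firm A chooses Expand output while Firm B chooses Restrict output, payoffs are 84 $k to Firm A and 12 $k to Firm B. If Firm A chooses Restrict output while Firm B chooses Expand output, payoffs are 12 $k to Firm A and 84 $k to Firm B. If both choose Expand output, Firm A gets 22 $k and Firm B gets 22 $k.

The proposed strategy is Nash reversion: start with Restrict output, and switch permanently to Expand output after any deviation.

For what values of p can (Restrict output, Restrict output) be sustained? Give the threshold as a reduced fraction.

5/31

With no time discounting, the continuation probability p plays the role of the discount factor.
Grim-trigger IC: 74/(1−p) ≥ 84 + 22p/(1−p) ⇒ p ≥ (84−74)/(84−22) = 5/31.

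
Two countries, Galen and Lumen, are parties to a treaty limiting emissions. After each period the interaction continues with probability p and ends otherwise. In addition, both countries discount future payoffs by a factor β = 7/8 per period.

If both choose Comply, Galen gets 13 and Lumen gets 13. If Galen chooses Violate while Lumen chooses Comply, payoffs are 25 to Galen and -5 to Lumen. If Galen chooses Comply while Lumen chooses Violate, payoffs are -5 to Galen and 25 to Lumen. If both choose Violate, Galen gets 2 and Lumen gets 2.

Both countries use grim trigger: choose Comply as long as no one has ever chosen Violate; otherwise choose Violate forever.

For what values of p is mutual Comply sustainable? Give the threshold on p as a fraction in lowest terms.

Expected continuation weight on next period's payoff is β·p = 7/8·p, which plays the role of the discount factor.
Cooperation requires 7/8·p ≥ (25−13)/(25−2) = 12/23, hence p ≥ 96/161.

96/161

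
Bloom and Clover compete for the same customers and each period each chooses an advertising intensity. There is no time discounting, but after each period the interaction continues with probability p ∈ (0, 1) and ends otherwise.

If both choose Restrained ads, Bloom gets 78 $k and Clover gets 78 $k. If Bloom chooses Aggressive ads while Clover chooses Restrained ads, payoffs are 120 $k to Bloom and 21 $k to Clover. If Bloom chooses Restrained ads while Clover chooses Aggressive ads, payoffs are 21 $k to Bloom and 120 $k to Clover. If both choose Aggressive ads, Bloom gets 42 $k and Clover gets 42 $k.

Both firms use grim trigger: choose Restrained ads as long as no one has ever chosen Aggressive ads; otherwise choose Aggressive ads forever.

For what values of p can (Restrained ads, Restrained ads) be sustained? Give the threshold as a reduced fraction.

With no time discounting, the continuation probability p plays the role of the discount factor.
Grim-trigger IC: 78/(1−p) ≥ 120 + 42p/(1−p) ⇒ p ≥ (120−78)/(120−42) = 7/13.

7/13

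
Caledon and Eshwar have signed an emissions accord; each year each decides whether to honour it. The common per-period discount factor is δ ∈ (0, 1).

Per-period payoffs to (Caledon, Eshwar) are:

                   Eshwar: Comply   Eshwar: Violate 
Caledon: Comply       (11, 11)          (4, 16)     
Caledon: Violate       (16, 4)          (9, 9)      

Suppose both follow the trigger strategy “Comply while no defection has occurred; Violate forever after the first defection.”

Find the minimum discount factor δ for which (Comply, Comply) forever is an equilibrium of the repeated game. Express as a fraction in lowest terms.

5/7

One-period gain from deviating is 16 − 11 = 5. The loss is 11 − 9 = 2 in every subsequent period, with present value 2·δ/(1−δ).
Deviation is unprofitable when 2·δ/(1−δ) ≥ 5, i.e. δ/(1−δ) ≥ 5/2.
Equivalently δ ≥ 5/(5+2) = 5/7.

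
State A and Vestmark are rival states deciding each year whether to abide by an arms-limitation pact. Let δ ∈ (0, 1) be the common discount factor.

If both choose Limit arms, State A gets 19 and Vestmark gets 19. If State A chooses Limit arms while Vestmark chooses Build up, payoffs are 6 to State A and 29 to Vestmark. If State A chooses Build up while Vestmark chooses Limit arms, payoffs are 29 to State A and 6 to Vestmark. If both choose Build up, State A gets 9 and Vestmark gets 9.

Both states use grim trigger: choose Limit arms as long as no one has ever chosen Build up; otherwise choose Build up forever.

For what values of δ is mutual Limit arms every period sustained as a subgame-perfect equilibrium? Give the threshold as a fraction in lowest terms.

Cooperation forever yields 19 each period: 19/(1−δ).
Deviating yields 29 once, then 9 forever: 29 + 9δ/(1−δ).
No profitable deviation requires 19/(1−δ) ≥ 29 + 9δ/(1−δ).
Multiplying by (1−δ): 19 ≥ 29(1−δ) + 9δ = 29 − 20δ.
So 20δ ≥ 10, i.e. δ ≥ 10/20 = 1/2.

1/2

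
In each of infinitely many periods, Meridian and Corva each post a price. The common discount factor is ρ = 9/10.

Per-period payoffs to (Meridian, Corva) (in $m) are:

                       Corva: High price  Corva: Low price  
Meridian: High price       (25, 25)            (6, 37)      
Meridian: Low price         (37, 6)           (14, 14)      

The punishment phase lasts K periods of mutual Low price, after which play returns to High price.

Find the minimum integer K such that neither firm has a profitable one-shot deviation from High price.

IC: ρ(1−ρ^K)/(1−ρ) ≥ (37−25)/(25−14) = 12/11.
With ρ = 9/10: need 1 − ρ^K ≥ 12/11·(1−9/10)/(9/10), i.e. ρ^K ≤ 0.8788.
Since (9/10)^1 = 0.9000 and (9/10)^2 = 0.8100, the smallest such K is 2.

2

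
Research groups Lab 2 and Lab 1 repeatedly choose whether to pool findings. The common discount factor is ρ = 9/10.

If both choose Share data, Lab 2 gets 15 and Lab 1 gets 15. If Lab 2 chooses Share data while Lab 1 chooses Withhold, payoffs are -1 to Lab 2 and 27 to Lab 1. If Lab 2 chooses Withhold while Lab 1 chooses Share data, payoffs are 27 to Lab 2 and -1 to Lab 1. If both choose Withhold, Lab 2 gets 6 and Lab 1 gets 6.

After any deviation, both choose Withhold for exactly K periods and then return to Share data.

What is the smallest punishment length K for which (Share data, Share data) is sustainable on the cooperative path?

IC: ρ(1−ρ^K)/(1−ρ) ≥ (27−15)/(15−6) = 4/3.
With ρ = 9/10: need 1 − ρ^K ≥ 4/3·(1−9/10)/(9/10), i.e. ρ^K ≤ 0.8519.
Since (9/10)^1 = 0.9000 and (9/10)^2 = 0.8100, the smallest such K is 2.

2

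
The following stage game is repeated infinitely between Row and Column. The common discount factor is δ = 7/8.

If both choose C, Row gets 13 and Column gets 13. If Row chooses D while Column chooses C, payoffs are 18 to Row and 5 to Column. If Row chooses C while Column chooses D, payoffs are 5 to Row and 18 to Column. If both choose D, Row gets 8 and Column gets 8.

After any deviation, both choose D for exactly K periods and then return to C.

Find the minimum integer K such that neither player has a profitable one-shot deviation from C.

2

Need Σ_{k=1}^{K} δ^k ≥ (18−13)/(13−8) = 1.0000 at δ = 7/8.
At K = 1 the sum is 0.8750 < 1.0000; at K = 2 it is 1.6406 ≥ 1.0000.
So the minimum punishment length is K = 2.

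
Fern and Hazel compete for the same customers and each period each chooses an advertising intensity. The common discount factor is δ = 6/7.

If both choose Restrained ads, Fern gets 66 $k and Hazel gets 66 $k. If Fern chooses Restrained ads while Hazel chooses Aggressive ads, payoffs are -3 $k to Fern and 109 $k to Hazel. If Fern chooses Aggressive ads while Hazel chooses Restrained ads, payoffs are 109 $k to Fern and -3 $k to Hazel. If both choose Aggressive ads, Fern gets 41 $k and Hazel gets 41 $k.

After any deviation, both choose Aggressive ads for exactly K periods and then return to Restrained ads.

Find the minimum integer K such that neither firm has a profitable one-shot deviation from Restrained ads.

3

IC: δ(1−δ^K)/(1−δ) ≥ (109−66)/(66−41) = 43/25.
With δ = 6/7: need 1 − δ^K ≥ 43/25·(1−6/7)/(6/7), i.e. δ^K ≤ 0.7133.
Since (6/7)^2 = 0.7347 and (6/7)^3 = 0.6297, the smallest such K is 3.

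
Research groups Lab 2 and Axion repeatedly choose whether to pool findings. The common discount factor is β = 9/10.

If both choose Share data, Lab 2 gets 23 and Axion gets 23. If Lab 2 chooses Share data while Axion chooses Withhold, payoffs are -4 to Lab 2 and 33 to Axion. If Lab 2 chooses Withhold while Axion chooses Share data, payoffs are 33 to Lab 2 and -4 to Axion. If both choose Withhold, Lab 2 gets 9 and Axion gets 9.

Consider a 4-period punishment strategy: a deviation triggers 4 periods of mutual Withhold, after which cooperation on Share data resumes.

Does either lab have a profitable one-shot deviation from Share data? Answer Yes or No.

No

Comparing payoff streams over the 5 periods until play realigns: cooperate → 23(1+β+…+β^4); deviate → 33 + 9(β+…+β^4).
Cooperation is sustained iff (23−9)(β+…+β^4) ≥ 33−23.
β+…+β^4 = 9/10·(1−(9/10)^4)/(1−9/10) = 3.0951, and (33−23)/(23−9) = 0.7143.
3.0951 ≥ 0.7143, so cooperation is sustainable.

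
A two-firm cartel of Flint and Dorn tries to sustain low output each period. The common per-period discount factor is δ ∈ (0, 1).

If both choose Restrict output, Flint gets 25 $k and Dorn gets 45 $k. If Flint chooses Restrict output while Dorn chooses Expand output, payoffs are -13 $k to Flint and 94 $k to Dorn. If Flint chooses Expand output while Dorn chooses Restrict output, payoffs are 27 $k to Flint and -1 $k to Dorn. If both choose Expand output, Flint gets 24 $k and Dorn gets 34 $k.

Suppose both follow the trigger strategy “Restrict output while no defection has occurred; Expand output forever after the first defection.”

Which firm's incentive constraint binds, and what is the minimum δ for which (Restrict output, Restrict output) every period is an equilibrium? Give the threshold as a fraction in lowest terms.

Dorn; δ ≥ 49/60

For Flint: deviation gain 27−25 = 2, per-period punishment loss 25−24 = 1. IC gives δ ≥ 2/3.
For Dorn: gain 49, loss 11 per period, so δ ≥ 49/60.
The tighter constraint is Dorn's, so cooperation needs δ ≥ 49/60.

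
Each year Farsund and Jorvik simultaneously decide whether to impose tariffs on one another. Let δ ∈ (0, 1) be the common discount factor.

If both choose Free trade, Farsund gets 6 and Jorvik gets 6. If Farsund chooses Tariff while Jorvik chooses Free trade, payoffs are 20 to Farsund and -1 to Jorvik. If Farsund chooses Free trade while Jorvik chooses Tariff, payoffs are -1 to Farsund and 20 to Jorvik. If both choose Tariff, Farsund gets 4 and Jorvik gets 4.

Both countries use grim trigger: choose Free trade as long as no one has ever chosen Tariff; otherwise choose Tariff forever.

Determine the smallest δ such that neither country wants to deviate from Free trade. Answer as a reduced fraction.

6/(1−δ) ≥ 20 + 4δ/(1−δ)
6 ≥ 20 − 16δ
δ ≥ 14/16 = 7/8.

7/8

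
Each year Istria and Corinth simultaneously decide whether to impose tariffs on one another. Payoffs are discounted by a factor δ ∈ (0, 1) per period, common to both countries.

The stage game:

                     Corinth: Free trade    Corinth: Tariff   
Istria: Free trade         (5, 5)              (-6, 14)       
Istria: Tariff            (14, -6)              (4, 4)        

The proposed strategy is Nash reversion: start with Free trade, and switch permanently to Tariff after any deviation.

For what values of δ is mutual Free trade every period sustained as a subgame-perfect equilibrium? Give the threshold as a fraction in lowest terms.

9/10

Cooperation forever yields 5 each period: 5/(1−δ).
Deviating yields 14 once, then 4 forever: 14 + 4δ/(1−δ).
No profitable deviation requires 5/(1−δ) ≥ 14 + 4δ/(1−δ).
Multiplying by (1−δ): 5 ≥ 14(1−δ) + 4δ = 14 − 10δ.
So 10δ ≥ 9, i.e. δ ≥ 9/10.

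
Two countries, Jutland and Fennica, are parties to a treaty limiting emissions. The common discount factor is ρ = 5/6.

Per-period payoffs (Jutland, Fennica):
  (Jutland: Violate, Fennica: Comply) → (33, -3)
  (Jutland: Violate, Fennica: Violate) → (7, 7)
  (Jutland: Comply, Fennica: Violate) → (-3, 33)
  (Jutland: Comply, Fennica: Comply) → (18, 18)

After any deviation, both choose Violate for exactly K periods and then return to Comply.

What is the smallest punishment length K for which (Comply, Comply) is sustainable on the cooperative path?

No profitable deviation requires (18−7)(ρ+…+ρ^K) ≥ 33−18, i.e. ρ+…+ρ^K ≥ 15/11 ≈ 1.3636.
With ρ = 5/6, the partial sums are K=1: 0.8333, K=2: 1.5278.
K = 2 is the first length at which the sum reaches 1.3636.

2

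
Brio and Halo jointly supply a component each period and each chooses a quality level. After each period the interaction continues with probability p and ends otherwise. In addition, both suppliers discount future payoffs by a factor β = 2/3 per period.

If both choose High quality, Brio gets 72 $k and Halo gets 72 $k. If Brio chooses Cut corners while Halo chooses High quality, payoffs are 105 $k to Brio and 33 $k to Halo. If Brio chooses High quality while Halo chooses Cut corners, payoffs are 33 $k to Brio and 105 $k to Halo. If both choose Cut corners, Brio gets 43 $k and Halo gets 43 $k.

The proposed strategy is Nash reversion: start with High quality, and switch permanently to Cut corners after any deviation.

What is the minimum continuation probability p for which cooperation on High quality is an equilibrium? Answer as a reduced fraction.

99/124

Expected continuation weight on next period's payoff is β·p = 2/3·p, which plays the role of the discount factor.
Cooperation requires 2/3·p ≥ (105−72)/(105−43) = 33/62, hence p ≥ 99/124.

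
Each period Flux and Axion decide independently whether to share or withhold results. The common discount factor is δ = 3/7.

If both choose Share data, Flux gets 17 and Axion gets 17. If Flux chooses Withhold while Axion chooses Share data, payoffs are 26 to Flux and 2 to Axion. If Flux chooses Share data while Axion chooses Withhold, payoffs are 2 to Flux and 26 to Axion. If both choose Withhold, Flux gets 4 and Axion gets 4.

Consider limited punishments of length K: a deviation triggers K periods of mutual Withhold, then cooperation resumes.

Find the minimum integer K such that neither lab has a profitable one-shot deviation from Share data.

Need Σ_{k=1}^{K} δ^k ≥ (26−17)/(17−4) = 0.6923 at δ = 3/7.
At K = 3 the sum is 0.6910 < 0.6923; at K = 4 it is 0.7247 ≥ 0.6923.
So the minimum punishment length is K = 4.

4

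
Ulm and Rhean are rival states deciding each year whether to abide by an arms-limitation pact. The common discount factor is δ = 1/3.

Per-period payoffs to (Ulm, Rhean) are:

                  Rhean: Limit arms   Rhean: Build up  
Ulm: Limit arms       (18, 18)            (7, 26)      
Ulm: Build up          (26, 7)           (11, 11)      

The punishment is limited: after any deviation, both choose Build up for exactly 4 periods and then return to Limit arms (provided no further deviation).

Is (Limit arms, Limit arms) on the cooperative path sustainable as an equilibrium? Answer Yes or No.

Comparing payoff streams over the 5 periods until play realigns: cooperate → 18(1+δ+…+δ^4); deviate → 26 + 11(δ+…+δ^4).
Cooperation is sustained iff (18−11)(δ+…+δ^4) ≥ 26−18.
δ+…+δ^4 = 1/3·(1−(1/3)^4)/(1−1/3) = 0.4938, and (26−18)/(18−11) = 1.1429.
0.4938 < 1.1429, so cooperation is not sustainable.

No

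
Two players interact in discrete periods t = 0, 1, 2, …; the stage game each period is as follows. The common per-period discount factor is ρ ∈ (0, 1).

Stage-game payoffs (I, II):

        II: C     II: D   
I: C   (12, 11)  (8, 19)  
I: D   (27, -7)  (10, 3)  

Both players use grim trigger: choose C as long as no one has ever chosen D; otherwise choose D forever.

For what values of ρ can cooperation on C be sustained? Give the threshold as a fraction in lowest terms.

I's threshold: (27−12)/(27−10) = 15/17.
II's threshold: (19−11)/(19−3) = 1/2.
15/17 > 1/2, so I binds and ρ* = 15/17.

15/17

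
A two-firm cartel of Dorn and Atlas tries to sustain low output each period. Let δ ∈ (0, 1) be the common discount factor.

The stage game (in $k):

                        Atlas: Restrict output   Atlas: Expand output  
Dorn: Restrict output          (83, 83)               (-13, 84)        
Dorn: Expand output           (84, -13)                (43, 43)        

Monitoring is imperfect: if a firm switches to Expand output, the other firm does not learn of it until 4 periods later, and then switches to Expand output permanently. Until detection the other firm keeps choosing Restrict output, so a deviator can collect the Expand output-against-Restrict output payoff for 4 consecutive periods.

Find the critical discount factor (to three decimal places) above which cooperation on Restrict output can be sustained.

Deviating for the 4 undetected periods gains 84−83 = 1 per period over cooperation, then loses 83−43 = 40 per period forever once punishment starts.
Gain: 1(1 + δ + … + δ^3); loss: 40·δ^4/(1−δ).
No profitable deviation ⇔ 1(1−δ^4) ≤ 40·δ^4, i.e. δ^4 ≥ 1/(1+40) = 1/41.
Hence δ ≥ (1/41)^(1/4) ≈ 0.395.

0.395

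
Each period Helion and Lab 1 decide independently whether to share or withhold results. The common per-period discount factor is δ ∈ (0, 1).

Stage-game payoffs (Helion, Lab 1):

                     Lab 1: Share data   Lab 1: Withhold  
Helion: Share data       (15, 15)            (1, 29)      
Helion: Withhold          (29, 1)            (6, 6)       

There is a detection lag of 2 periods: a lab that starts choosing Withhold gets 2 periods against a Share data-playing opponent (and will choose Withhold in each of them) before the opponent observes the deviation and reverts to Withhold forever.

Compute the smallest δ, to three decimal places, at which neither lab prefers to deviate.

A deviator earns 29 for 2 periods, then 6 forever; cooperating earns 15 forever. Multiplying the IC by (1−δ):
15 ≥ 29(1−δ^2) + 6δ^2, so 23·δ^2 ≥ 14 and δ^2 ≥ 14/23.
δ ≥ (14/23)^(1/2) ≈ 0.780.

0.780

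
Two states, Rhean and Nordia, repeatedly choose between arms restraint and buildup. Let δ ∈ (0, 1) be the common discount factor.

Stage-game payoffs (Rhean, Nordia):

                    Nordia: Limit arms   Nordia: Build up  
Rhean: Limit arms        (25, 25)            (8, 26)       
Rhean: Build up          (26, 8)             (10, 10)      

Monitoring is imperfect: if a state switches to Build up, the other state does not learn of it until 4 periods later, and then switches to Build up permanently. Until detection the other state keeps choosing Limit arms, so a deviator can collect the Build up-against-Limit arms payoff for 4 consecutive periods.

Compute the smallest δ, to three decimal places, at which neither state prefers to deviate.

0.500

A deviator earns 26 for 4 periods, then 10 forever; cooperating earns 25 forever. Multiplying the IC by (1−δ):
25 ≥ 26(1−δ^4) + 10δ^4, so 16·δ^4 ≥ 1 and δ^4 ≥ 1/16.
δ ≥ (1/16)^(1/4) ≈ 0.500.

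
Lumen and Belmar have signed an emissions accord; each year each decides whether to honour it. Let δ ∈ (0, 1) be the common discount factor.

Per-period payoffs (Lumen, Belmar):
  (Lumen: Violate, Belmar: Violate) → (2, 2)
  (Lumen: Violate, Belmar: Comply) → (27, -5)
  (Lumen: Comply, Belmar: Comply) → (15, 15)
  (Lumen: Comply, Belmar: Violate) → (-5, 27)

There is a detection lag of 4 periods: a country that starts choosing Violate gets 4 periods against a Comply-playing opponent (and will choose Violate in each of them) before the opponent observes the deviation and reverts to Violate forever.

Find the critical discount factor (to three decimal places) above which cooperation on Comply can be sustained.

0.832

The best deviation is to choose Violate for all 4 undetected periods, earning 27 each, then 2 forever once detected.
Deviation value: 27(1−δ^4)/(1−δ) + 2δ^4/(1−δ); cooperation value: 15/(1−δ).
IC: 15 ≥ 27(1−δ^4) + 2δ^4 = 27 − 25δ^4.
So δ^4 ≥ 12/25, giving δ ≥ (12/25)^(1/4) ≈ 0.832.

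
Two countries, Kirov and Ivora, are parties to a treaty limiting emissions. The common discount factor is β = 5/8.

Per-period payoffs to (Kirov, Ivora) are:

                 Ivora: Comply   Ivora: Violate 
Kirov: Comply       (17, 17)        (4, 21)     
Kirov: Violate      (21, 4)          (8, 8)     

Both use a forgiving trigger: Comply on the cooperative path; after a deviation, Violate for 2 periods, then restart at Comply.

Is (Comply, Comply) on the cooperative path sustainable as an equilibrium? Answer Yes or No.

Comparing payoff streams over the 3 periods until play realigns: cooperate → 17(1+β+…+β^2); deviate → 21 + 8(β+…+β^2).
Cooperation is sustained iff (17−8)(β+…+β^2) ≥ 21−17.
β+…+β^2 = 5/8·(1−(5/8)^2)/(1−5/8) = 1.0156, and (21−17)/(17−8) = 0.4444.
1.0156 ≥ 0.4444, so cooperation is sustainable.

Yes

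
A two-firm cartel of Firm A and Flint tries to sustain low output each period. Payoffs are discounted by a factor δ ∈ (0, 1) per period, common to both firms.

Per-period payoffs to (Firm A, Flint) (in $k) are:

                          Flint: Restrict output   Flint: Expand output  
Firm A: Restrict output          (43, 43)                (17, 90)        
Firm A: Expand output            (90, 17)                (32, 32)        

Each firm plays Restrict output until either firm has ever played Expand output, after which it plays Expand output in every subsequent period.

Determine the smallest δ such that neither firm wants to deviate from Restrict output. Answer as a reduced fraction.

43/(1−δ) ≥ 90 + 32δ/(1−δ)
43 ≥ 90 − 58δ
δ ≥ 47/58.

47/58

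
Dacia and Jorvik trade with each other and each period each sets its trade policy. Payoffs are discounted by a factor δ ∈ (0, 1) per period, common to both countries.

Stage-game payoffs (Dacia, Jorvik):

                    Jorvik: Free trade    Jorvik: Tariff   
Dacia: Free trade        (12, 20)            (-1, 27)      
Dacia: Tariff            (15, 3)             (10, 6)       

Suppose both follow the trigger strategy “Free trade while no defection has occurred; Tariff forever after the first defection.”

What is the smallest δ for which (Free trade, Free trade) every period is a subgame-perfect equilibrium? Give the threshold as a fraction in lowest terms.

3/5

Dacia: cooperation gives 12 each period; deviation gives 15 once then 10 forever.
  12/(1−δ) ≥ 15 + 10δ/(1−δ) ⇒ δ ≥ 3/5.
Jorvik: cooperation gives 20 each period; deviation gives 27 once then 6 forever.
  δ ≥ 7/21 = 1/3.
Both must hold, so the binding constraint is Dacia's: δ ≥ 3/5.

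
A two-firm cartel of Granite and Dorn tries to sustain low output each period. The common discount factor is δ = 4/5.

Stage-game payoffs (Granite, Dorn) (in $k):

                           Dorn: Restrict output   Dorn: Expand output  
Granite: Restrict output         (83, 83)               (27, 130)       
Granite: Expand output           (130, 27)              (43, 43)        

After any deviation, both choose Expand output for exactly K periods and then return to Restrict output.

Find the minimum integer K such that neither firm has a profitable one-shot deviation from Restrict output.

Need Σ_{k=1}^{K} δ^k ≥ (130−83)/(83−43) = 1.1750 at δ = 4/5.
At K = 1 the sum is 0.8000 < 1.1750; at K = 2 it is 1.4400 ≥ 1.1750.
So the minimum punishment length is K = 2.

2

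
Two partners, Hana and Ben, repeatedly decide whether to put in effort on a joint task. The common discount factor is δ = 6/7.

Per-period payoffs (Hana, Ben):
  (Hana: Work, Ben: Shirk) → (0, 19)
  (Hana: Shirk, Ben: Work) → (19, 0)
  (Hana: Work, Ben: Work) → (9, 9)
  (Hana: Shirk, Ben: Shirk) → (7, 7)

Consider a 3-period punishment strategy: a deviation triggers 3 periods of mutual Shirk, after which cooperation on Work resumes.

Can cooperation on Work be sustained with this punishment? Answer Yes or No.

No

IC: δ+…+δ^3 ≥ (19−9)/(9−7) = 5.
At δ = 6/7: partial sum = 2.2216 < 5.0000. Cooperation not sustainable.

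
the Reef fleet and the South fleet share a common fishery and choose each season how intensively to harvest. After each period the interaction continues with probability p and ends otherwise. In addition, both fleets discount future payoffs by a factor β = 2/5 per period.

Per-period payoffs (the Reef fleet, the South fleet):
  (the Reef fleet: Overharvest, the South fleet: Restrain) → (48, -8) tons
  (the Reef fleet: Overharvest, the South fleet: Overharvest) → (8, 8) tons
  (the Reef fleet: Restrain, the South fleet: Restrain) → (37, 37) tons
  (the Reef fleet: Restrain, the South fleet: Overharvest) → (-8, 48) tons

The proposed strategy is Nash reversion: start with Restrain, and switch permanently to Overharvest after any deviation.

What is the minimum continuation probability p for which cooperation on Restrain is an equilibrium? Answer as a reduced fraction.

11/16

Expected continuation weight on next period's payoff is β·p = 2/5·p, which plays the role of the discount factor.
Cooperation requires 2/5·p ≥ (48−37)/(48−8) = 11/40, hence p ≥ 11/16.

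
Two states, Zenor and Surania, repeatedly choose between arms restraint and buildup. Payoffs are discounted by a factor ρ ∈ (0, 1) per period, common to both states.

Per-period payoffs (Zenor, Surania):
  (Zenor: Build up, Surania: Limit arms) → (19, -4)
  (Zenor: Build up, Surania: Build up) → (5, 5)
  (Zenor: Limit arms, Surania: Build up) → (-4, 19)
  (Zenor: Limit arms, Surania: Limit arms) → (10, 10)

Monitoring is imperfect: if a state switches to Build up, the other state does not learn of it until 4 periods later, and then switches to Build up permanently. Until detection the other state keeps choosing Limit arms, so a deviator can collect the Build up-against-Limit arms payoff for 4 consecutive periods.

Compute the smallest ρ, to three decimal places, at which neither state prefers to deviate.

Deviating for the 4 undetected periods gains 19−10 = 9 per period over cooperation, then loses 10−5 = 5 per period forever once punishment starts.
Gain: 9(1 + ρ + … + ρ^3); loss: 5·ρ^4/(1−ρ).
No profitable deviation ⇔ 9(1−ρ^4) ≤ 5·ρ^4, i.e. ρ^4 ≥ 9/(9+5) = 9/14.
Hence ρ ≥ (9/14)^(1/4) ≈ 0.895.

0.895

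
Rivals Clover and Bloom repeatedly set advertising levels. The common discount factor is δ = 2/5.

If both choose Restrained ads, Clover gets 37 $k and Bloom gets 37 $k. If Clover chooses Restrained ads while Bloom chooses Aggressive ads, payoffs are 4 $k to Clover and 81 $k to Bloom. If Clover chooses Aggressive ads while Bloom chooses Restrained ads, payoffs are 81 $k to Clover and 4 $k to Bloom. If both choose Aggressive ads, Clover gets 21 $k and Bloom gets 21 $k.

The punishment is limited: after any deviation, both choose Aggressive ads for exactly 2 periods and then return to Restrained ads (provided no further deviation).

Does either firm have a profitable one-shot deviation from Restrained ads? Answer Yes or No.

Yes

IC: δ+…+δ^2 ≥ (81−37)/(37−21) = 11/4.
At δ = 2/5: partial sum = 0.5600 < 2.7500. Cooperation not sustainable.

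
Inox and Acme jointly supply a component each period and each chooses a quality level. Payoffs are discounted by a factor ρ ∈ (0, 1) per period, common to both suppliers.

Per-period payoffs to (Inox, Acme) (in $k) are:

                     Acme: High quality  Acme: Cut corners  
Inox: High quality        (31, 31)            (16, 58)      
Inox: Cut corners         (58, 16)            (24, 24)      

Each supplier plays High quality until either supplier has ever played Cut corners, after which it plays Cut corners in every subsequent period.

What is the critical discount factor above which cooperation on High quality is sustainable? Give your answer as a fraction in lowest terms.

27/34

Cooperation forever yields 31 each period: 31/(1−ρ).
Deviating yields 58 once, then 24 forever: 58 + 24ρ/(1−ρ).
No profitable deviation requires 31/(1−ρ) ≥ 58 + 24ρ/(1−ρ).
Multiplying by (1−ρ): 31 ≥ 58(1−ρ) + 24ρ = 58 − 34ρ.
So 34ρ ≥ 27, i.e. ρ ≥ 27/34.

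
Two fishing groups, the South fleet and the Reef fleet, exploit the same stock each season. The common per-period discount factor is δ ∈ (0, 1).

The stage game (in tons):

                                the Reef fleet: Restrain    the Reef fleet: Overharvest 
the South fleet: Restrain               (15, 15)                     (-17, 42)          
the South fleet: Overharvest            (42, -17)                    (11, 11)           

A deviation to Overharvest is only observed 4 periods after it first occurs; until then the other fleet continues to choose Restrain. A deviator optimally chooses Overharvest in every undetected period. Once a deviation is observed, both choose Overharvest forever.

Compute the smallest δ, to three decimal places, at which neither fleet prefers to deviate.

A deviator earns 42 for 4 periods, then 11 forever; cooperating earns 15 forever. Multiplying the IC by (1−δ):
15 ≥ 42(1−δ^4) + 11δ^4, so 31·δ^4 ≥ 27 and δ^4 ≥ 27/31.
δ ≥ (27/31)^(1/4) ≈ 0.966.

0.966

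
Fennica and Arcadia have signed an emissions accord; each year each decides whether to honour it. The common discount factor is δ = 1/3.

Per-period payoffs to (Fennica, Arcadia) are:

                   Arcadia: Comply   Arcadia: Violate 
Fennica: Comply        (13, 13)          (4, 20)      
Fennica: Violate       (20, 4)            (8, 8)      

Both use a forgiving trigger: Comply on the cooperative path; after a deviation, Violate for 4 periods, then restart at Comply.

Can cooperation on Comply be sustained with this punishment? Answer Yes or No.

No

A one-shot deviation gives 20 now, then 8 for 4 periods, then back to 13.
Gain from deviating: (20−13) today; loss: (13−8) in each of the next 4 periods.
No-deviation condition: (13−8)(δ+…+δ^4) ≥ 20−13, i.e. δ+…+δ^4 ≥ 7/5.
At δ = 1/3: δ+…+δ^4 = 0.4938 < 1.4000.
So cooperation is not sustainable.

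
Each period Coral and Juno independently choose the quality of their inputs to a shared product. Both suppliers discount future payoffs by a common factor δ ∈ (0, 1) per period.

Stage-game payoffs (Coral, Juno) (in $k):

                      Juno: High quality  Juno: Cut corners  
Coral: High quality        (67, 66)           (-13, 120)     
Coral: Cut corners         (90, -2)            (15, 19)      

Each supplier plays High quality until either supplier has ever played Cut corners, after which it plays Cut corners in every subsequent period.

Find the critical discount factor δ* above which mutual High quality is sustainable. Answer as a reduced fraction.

Coral's threshold: (90−67)/(90−15) = 23/75.
Juno's threshold: (120−66)/(120−19) = 54/101.
23/75 < 54/101, so Juno binds and δ* = 54/101.

54/101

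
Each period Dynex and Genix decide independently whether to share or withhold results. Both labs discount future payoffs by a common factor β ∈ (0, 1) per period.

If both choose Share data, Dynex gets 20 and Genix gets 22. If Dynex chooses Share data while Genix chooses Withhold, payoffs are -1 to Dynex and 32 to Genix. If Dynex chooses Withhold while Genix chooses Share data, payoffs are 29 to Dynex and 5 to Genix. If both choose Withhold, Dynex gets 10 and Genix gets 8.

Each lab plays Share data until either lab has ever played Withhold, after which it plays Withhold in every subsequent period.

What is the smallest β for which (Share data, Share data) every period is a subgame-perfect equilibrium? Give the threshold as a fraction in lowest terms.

9/19

Dynex's threshold: (29−20)/(29−10) = 9/19.
Genix's threshold: (32−22)/(32−8) = 5/12.
9/19 > 5/12, so Dynex binds and β* = 9/19.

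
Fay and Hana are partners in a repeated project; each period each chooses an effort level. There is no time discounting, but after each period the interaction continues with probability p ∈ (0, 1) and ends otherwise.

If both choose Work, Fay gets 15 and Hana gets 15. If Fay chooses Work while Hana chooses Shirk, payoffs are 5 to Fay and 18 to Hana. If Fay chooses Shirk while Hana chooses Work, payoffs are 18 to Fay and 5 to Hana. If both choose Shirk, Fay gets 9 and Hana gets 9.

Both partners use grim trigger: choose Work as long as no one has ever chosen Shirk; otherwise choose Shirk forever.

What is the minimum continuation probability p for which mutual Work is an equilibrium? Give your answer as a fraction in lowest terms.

1/3

Expected cooperation value is 15 + p·15 + p²·15 + … = 15/(1−p); deviation gives 18 + p·9/(1−p).
15 ≥ 18(1−p) + 9p ⇒ 9p ≥ 3 ⇒ p ≥ 3/9 = 1/3.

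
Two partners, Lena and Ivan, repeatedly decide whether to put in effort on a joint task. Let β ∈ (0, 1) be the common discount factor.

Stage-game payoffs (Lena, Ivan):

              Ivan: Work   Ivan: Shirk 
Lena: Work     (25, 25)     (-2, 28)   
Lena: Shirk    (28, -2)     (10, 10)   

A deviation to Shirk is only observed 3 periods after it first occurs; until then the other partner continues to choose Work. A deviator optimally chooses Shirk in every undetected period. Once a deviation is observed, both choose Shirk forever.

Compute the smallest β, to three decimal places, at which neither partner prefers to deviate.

0.550

A deviator earns 28 for 3 periods, then 10 forever; cooperating earns 25 forever. Multiplying the IC by (1−β):
25 ≥ 28(1−β^3) + 10β^3, so 18·β^3 ≥ 3 and β^3 ≥ 1/6.
β ≥ (1/6)^(1/3) ≈ 0.550.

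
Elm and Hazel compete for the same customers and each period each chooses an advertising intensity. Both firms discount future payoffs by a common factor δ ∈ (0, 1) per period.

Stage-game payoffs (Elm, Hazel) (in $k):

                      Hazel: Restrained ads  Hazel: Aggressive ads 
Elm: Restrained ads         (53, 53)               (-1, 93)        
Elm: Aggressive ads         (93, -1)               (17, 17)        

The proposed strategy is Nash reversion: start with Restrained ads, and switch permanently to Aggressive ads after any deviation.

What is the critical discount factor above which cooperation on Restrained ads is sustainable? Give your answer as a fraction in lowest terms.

10/19

One-period gain from deviating is 93 − 53 = 40. The loss is 53 − 17 = 36 in every subsequent period, with present value 36·δ/(1−δ).
Deviation is unprofitable when 36·δ/(1−δ) ≥ 40, i.e. δ/(1−δ) ≥ 10/9.
Equivalently δ ≥ 40/(40+36) = 10/19.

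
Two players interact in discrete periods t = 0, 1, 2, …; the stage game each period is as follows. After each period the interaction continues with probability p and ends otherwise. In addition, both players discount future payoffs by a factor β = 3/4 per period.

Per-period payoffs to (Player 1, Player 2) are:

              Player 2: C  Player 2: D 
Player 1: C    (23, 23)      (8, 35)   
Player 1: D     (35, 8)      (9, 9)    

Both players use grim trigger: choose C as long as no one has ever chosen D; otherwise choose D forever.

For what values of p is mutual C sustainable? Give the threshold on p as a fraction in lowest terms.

8/13

With continuation probability p and discount β, the effective per-period discount factor is βp.
Grim-trigger IC: βp ≥ (35−23)/(35−9) = 6/13.
So p ≥ (6/13)/(3/4) = 8/13.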